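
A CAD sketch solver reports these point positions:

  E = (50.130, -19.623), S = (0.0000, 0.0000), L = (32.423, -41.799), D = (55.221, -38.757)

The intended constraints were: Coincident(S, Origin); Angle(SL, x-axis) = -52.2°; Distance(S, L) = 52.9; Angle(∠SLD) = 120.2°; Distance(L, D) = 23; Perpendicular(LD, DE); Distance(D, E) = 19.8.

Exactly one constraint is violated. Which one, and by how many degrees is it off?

Perpendicular(LD, DE) — off by 7.30°.

S = (0.00, 0.00) ✓; SL at -52.20° ✓; |SL| = 52.90 ✓; ∠SLD = 120.2° ✓; |LD| = 23.00 ✓; ∠(LD, DE) = 97.30° ✗; |DE| = 19.80 ✓.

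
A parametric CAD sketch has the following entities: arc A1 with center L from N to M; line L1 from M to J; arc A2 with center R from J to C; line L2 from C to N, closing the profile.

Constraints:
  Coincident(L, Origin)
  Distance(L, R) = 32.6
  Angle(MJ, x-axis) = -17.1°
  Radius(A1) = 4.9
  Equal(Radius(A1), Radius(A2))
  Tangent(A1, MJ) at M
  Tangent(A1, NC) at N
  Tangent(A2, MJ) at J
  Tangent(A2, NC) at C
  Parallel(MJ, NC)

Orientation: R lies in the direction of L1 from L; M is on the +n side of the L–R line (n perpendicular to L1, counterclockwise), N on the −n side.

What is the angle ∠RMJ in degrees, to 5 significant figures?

8.5480°

The slot axis is L1's direction at -17.1°, so u = (cos -17.1°, sin -17.1°) = (0.95579, -0.29404) and n = (−sin -17.1°, cos -17.1°) = (0.29404, 0.95579). L is at the origin and R lies 32.6 along u from L, so R = 32.6·u = (31.159, -9.5857). Tangency of A1 to both parallel lines with radius 4.9 puts M and N at L ± 4.9·n: M = (1.4408, 4.6834), N = (-1.4408, -4.6834). Equal radii place J and C the same way about R: J = R + 4.9·n = (32.600, -4.9023), C = R − 4.9·n = (29.718, -14.269). Then cos ∠RMJ = MR·MJ / (|MR||MJ|), giving 8.5480°.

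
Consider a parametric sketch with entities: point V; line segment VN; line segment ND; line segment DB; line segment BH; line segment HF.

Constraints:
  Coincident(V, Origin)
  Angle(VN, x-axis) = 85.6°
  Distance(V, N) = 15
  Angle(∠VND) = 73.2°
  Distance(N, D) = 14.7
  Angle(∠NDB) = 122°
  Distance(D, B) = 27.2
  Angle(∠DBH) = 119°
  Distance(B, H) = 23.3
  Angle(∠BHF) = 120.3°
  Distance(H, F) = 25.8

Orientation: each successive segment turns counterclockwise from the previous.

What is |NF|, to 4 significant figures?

44.75

∠DBH = 119.0° gives BH at -48.60° from the x-axis; with |BH| = 23.3, H = (-6.922, -31.30). ∠BHF = 120.3° gives HF at 11.10° from the x-axis; with |HF| = 25.8, F = (18.40, -26.34). Then |NF| = |F − N| = 44.75.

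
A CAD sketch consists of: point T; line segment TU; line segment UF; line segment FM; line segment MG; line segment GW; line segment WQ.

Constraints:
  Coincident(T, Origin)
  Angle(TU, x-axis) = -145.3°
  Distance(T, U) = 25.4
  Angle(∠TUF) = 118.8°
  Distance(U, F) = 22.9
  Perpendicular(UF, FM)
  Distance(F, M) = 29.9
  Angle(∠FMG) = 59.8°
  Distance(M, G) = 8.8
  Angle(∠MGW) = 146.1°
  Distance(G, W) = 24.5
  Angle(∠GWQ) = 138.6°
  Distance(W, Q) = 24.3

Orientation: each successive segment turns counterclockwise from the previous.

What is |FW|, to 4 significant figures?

18.63

T is at the origin; TU runs at -145.3° with length 25.4, so U = (-20.88, -14.46). ∠TUF = 118.8° gives UF at -84.10° from the x-axis; with |UF| = 22.9, F = (-18.53, -37.24). The perpendicularity gives FM at right angles to UF, so FM runs at 5.900°; with |FM| = 29.9, M = (11.21, -34.16). ∠FMG = 59.8° gives MG at 126.1° from the x-axis; with |MG| = 8.8, G = (6.028, -27.05). ∠MGW = 146.1° gives GW at 160.0° from the x-axis; with |GW| = 24.5, W = (-16.99, -18.68). Then |FW| = |W − F| = 18.63.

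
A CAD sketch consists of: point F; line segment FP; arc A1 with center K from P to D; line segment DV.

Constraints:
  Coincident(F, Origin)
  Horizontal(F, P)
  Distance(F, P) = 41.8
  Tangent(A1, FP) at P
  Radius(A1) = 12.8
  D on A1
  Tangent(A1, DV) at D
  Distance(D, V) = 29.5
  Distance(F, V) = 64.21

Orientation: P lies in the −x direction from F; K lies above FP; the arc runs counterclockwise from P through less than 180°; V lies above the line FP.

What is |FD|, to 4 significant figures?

36.46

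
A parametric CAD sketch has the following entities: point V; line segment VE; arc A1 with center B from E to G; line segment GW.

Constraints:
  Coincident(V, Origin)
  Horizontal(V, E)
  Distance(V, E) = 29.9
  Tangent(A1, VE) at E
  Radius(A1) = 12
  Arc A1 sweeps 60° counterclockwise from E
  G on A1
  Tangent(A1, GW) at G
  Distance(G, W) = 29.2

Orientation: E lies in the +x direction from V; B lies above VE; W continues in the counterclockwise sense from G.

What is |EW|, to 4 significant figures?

40.04

V is at the origin; VE is horizontal with |VE| = 29.9 and E on the +x side, so E = (29.90, 0.000). A1 meets VE tangentially, so BE is at right angles to VE, so B = E + (0, 12) = (29.90, 12.00). On A1, E sits at bearing -90° from B; a 60° counterclockwise sweep puts G at bearing -30°, so G = B + 12.0·(cos -30°, sin -30°) = (40.29, 6.000). Tangency of A1 to GW means the radius BG is perpendicular to GW, so GW runs along (−sin -30°, cos -30°); with |GW| = 29.2, W = (54.89, 31.29). Then |EW| = |W − E| = 40.04.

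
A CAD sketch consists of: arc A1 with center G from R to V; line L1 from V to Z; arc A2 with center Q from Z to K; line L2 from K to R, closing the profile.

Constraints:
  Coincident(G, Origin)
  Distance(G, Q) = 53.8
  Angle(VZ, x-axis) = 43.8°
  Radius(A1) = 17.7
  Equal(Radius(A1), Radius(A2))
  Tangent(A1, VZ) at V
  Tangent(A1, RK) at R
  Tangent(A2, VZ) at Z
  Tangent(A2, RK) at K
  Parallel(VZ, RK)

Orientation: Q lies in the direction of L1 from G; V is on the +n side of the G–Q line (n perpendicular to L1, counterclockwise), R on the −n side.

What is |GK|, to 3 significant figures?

56.6

The slot axis is L1's direction at 43.8°, so u = (cos 43.8°, sin 43.8°) = (0.722, 0.692) and n = (−sin 43.8°, cos 43.8°) = (-0.692, 0.722). G is at the origin and Q lies 53.8 along u from G, so Q = 53.8·u = (38.8, 37.2). Tangency of A1 to both parallel lines with radius 17.7 puts V and R at G ± 17.7·n: V = (-12.3, 12.8), R = (12.3, -12.8). Equal radii place Z and K the same way about Q: Z = Q + 17.7·n = (26.6, 50.0), K = Q − 17.7·n = (51.1, 24.5). Then |GK| = |K − G| = 56.6.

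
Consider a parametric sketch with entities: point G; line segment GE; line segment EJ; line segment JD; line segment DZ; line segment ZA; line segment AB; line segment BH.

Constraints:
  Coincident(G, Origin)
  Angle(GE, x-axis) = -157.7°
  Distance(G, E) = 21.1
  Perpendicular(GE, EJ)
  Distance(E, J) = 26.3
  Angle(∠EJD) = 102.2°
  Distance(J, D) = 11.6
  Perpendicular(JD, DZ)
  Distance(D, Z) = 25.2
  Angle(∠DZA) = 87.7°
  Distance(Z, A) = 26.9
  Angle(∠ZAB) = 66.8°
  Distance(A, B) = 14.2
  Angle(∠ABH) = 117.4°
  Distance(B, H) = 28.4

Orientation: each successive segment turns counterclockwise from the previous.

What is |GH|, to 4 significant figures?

20.23

∠ZAB = 66.8° gives AB at -54.40° from the x-axis; with |AB| = 14.2, B = (-20.55, -22.82). ∠ABH = 117.4° gives BH at 8.200° from the x-axis; with |BH| = 28.4, H = (7.562, -18.77). Then |GH| = |H − G| = 20.23.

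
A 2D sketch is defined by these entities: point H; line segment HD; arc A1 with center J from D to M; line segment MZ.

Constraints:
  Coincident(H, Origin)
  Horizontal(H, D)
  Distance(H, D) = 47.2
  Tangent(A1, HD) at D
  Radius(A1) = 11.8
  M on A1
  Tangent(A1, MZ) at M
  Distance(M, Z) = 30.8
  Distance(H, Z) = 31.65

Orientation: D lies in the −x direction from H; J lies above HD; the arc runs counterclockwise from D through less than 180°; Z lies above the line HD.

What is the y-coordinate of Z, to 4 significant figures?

26.32

H is at the origin; H and D share the same y with |HD| = 47.2 and D on the −x side, so D = (-47.20, 0.000). A1 meets HD tangentially, so JD is at right angles to HD, so J = D + (0, 11.8) = (-47.20, 11.80). Since JM ⟂ MZ (tangency), |JZ| = √(11.8² + 30.8²) = 32.98 regardless of where M sits on A1. So Z lies on both circle(H, 31.65) and circle(J, 32.98); the above-HD intersection is Z = (-17.58, 26.32). M is the foot of the tangent from Z: M = (-38.56, 3.764).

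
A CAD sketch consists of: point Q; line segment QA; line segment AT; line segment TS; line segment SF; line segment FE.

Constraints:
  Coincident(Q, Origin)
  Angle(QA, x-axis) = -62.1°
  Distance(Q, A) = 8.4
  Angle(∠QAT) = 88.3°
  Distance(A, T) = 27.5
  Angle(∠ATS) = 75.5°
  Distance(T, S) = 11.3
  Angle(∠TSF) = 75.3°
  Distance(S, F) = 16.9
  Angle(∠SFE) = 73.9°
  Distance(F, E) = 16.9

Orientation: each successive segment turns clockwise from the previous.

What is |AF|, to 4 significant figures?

10.28

∠ATS = 75.5° gives TS at 101.7° from the x-axis; with |TS| = 11.3, S = (-23.04, -8.500). ∠TSF = 75.3° gives SF at -3.000° from the x-axis; with |SF| = 16.9, F = (-6.159, -9.384). Then |AF| = |F − A| = 10.28.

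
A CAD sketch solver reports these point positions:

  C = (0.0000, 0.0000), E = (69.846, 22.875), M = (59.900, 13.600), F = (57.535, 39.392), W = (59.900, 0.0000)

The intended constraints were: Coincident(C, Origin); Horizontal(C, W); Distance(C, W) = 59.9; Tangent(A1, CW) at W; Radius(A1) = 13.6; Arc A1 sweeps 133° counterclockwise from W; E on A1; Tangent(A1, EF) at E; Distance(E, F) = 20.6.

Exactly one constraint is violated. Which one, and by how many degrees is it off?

Tangent(A1, EF) at E — off by 6.30°.

C = (0.00, 0.00) ✓; C.y = 0.00, W.y = 0.00 ✓; |CW| = 59.90 ✓; ∠(MW, WC) = 90.00° ✓; |MW| = 13.60 ✓; bearing(M→E) − bearing(M→W) = 133.0° ✓; |ME| = 13.60 ✓; ∠(ME, EF) = 96.30° ✗; |EF| = 20.60 ✓.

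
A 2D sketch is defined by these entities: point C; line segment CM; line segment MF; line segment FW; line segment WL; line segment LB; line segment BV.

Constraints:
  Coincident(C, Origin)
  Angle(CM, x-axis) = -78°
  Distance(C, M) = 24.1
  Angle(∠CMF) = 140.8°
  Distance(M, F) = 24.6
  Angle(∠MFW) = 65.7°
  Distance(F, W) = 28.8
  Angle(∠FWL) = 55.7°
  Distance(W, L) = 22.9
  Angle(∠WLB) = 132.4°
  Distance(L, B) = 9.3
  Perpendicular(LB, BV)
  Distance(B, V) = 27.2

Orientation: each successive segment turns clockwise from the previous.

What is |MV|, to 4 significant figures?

30.01

C is at the origin; CM runs at -78.0° with length 24.1, so M = (5.011, -23.57). ∠CMF = 140.8° gives MF at -117.2° from the x-axis; with |MF| = 24.6, F = (-6.234, -45.45). ∠MFW = 65.7° gives FW at 128.5° from the x-axis; with |FW| = 28.8, W = (-24.16, -22.91). ∠FWL = 55.7° gives WL at 4.200° from the x-axis; with |WL| = 22.9, L = (-1.324, -21.24). ∠WLB = 132.4° gives LB at -43.40° from the x-axis; with |LB| = 9.3, B = (5.433, -27.63). The perpendicularity gives BV at right angles to LB, so BV runs at -133.4°; with |BV| = 27.2, V = (-13.26, -47.39). Then |MV| = |V − M| = 30.01.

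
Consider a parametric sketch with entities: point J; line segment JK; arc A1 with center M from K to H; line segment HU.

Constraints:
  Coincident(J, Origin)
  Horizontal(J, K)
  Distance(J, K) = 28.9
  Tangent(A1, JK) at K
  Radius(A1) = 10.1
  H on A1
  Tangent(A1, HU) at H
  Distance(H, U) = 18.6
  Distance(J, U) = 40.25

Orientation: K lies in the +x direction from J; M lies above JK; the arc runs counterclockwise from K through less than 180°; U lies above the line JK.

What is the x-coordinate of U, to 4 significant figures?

25.65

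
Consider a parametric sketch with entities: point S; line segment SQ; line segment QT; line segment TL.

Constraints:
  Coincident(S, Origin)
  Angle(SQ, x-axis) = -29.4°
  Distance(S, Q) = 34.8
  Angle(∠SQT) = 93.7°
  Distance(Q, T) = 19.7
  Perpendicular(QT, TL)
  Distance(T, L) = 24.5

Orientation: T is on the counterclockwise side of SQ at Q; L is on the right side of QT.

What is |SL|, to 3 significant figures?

63.2

∠SQT = 93.7°, so QT runs at -29.4° + (180° − 93.7°) = 56.9° from the x-axis; with |QT| = 19.7, T = Q + 19.7·(cos 56.9°, sin 56.9°) = (41.1, -0.580). The perpendicularity gives TL at right angles to QT; with |TL| = 24.5 on the right of QT, L = T + 24.5·(0.838, -0.546) = (61.6, -14.0). Then |SL| = |L − S| = 63.2.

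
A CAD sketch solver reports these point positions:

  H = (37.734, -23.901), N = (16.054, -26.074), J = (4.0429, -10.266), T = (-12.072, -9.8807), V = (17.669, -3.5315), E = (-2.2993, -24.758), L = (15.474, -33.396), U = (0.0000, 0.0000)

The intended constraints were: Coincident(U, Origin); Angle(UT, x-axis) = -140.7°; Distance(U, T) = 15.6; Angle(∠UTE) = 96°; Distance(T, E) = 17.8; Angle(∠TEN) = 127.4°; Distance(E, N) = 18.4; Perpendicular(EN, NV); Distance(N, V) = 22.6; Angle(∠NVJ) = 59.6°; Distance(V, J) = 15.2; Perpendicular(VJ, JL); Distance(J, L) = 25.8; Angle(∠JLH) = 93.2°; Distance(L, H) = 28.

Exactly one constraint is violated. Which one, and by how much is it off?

Distance(L, H) = 28 — off by 3.80.

U = (0.00, 0.00) ✓; UT at -140.7° ✓; |UT| = 15.60 ✓; ∠UTE = 96.00° ✓; |TE| = 17.80 ✓; ∠TEN = 127.4° ✓; |EN| = 18.40 ✓; ∠(EN, NV) = 90.00° ✓; |NV| = 22.60 ✓; ∠NVJ = 59.60° ✓; |VJ| = 15.20 ✓; ∠(VJ, JL) = 90.00° ✓; |JL| = 25.80 ✓; ∠JLH = 93.20° ✓; |LH| = 24.20 ✗.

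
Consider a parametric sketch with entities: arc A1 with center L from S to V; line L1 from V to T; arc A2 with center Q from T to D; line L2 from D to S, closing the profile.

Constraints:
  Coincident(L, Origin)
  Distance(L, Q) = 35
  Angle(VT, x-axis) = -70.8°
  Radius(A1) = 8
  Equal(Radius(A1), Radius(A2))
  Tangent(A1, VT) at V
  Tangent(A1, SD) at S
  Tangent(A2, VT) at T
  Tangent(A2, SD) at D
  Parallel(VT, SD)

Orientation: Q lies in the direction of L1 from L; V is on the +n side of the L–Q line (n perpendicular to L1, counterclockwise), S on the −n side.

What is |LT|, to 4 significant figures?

35.90

Tangency of A1 to both parallel lines with radius 8.0 puts V and S at L ± 8.0·n: V = (7.555, 2.631), S = (-7.555, -2.631). Equal radii place T and D the same way about Q: T = Q + 8.0·n = (19.07, -30.42), D = Q − 8.0·n = (3.955, -35.68). Then |LT| = |T − L| = 35.90.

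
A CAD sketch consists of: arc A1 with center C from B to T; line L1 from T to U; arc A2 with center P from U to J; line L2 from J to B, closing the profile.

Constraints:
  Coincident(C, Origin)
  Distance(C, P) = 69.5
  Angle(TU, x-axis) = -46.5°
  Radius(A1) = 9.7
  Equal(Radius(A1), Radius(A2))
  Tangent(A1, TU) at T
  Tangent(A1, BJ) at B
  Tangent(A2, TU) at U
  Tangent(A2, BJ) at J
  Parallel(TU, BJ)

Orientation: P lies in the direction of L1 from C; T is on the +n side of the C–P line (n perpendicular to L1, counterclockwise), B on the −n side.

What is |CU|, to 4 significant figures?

70.17

Tangency of A1 to both parallel lines with radius 9.7 puts T and B at C ± 9.7·n: T = (7.036, 6.677), B = (-7.036, -6.677). Equal radii place U and J the same way about P: U = P + 9.7·n = (54.88, -43.74), J = P − 9.7·n = (40.80, -57.09). Then |CU| = |U − C| = 70.17.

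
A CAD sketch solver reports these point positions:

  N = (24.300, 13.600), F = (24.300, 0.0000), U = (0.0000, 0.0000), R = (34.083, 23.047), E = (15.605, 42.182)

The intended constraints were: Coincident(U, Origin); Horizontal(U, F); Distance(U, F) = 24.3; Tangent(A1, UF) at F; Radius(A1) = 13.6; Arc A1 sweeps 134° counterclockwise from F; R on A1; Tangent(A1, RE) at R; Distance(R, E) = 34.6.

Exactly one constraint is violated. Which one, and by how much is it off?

Distance(R, E) = 34.6 — off by 8.00.

U = (0.00, 0.00) ✓; U.y = 0.00, F.y = 0.00 ✓; |UF| = 24.30 ✓; ∠(NF, FU) = 90.00° ✓; |NF| = 13.60 ✓; bearing(N→R) − bearing(N→F) = 134.0° ✓; |NR| = 13.60 ✓; ∠(NR, RE) = 90.00° ✓; |RE| = 26.60 ✗.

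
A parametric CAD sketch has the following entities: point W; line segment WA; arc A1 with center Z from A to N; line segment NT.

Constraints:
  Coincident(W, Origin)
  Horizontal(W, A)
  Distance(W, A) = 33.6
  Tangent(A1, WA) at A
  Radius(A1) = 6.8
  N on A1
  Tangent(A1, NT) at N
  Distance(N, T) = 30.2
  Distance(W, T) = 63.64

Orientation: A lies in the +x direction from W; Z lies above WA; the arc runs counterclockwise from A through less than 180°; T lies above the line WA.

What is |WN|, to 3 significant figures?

38.9

W is at the origin; WA is horizontal with |WA| = 33.6 and A on the +x side, so A = (33.6, 0.00). Since A1 is tangent to WA there, ZA ⟂ WA, so Z = A + (0, 6.8) = (33.6, 6.80). Since ZN ⟂ NT (tangency), |ZT| = √(6.8² + 30.2²) = 31.0 regardless of where N sits on A1. So T lies on both circle(W, 63.64) and circle(Z, 31.0); the above-WA intersection is T = (58.4, 25.4). N is the foot of the tangent from T: N = (38.8, 2.39).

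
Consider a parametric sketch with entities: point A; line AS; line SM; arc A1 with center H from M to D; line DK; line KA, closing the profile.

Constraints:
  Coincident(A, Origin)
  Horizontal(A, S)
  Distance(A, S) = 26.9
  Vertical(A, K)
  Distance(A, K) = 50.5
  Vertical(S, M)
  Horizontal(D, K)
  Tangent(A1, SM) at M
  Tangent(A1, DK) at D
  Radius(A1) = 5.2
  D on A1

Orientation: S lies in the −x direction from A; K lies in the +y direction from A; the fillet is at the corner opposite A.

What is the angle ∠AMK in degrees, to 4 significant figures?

70.24°

A is at the origin; AS is horizontal with |AS| = 26.9 and S on the −x side, so S = (-26.90, 0.000). A and K share the same x with |AK| = 50.5 and K on the +y side, so K = (0.000, 50.50). The virtual corner opposite A is at (-26.90, 50.50). The tangent condition forces HM to be normal to SM and since A1 is tangent to DK there, HD ⟂ DK, with radius 5.2, so the center H sits 5.2 in from both sides at H = (-21.70, 45.30). That places the tangent points at M = (-26.90, 45.30) on SM and D = (-21.70, 50.50) on DK. Then cos ∠AMK = MA·MK / (|MA||MK|), giving 70.24°.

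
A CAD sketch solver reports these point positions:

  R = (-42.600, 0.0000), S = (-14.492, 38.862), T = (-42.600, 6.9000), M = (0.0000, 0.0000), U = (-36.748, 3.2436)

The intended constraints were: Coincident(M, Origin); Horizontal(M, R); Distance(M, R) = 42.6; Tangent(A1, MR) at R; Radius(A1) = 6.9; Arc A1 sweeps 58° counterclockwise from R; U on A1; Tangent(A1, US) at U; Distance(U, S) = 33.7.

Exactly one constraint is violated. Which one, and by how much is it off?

Distance(U, S) = 33.7 — off by 8.30.

M = (0.00, 0.00) ✓; M.y = 0.00, R.y = 0.00 ✓; |MR| = 42.60 ✓; ∠(TR, RM) = 90.00° ✓; |TR| = 6.900 ✓; bearing(T→U) − bearing(T→R) = 58.00° ✓; |TU| = 6.900 ✓; ∠(TU, US) = 90.00° ✓; |US| = 42.00 ✗.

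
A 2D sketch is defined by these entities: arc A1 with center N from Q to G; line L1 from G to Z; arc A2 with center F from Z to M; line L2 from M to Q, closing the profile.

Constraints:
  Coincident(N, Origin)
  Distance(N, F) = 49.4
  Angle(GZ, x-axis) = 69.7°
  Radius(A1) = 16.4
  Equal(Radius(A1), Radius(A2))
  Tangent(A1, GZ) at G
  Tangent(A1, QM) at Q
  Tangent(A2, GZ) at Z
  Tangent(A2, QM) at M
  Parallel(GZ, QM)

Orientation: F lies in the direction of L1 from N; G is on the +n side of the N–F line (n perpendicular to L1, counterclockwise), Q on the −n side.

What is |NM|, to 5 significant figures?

52.051

The slot axis is L1's direction at 69.7°, so u = (cos 69.7°, sin 69.7°) = (0.34694, 0.93789) and n = (−sin 69.7°, cos 69.7°) = (-0.93789, 0.34694). N is at the origin and F lies 49.4 along u from N, so F = 49.4·u = (17.139, 46.332). Tangency of A1 to both parallel lines with radius 16.4 puts G and Q at N ± 16.4·n: G = (-15.381, 5.6897), Q = (15.381, -5.6897). Equal radii place Z and M the same way about F: Z = F + 16.4·n = (1.7572, 52.021), M = F − 16.4·n = (32.520, 40.642). Then |NM| = |M − N| = 52.051.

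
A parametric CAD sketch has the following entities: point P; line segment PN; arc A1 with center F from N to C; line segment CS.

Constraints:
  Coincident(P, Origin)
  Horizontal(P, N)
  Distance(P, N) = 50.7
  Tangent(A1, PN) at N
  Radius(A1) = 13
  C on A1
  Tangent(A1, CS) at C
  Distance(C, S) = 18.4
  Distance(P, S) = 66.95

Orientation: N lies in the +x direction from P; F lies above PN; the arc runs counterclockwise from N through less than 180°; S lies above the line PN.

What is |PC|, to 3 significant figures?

65.3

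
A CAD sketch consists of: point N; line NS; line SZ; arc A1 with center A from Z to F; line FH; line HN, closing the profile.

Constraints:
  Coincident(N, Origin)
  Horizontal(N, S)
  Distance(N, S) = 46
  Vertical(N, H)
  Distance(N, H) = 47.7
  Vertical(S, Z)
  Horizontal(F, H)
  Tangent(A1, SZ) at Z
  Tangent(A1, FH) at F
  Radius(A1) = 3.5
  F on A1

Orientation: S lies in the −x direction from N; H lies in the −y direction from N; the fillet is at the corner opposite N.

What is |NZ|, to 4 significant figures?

63.79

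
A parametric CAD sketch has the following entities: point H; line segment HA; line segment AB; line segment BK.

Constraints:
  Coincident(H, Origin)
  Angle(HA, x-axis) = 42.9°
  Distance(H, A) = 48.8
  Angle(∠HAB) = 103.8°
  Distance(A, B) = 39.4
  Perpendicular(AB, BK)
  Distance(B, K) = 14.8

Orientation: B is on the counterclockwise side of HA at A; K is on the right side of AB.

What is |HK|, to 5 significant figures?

80.454

∠HAB = 103.8°, so AB runs at 42.9° + (180° − 103.8°) = 119.10° from the x-axis; with |AB| = 39.4, B = A + 39.4·(cos 119.10°, sin 119.10°) = (16.586, 67.646). The perpendicularity gives BK at right angles to AB; with |BK| = 14.8 on the right of AB, K = B + 14.8·(0.87377, 0.48634) = (29.518, 74.844). Then |HK| = |K − H| = 80.454.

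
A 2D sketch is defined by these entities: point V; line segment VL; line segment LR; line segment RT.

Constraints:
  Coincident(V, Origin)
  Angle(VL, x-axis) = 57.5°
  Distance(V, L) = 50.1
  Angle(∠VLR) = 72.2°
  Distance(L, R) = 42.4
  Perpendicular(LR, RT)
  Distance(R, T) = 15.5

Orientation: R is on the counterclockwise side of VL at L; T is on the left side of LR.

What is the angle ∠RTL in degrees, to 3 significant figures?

69.9°

V is at the origin; VL runs at 57.5° with length 50.1, so L = 50.1·(cos 57.5°, sin 57.5°) = (26.9, 42.3). ∠VLR = 72.2°, so LR runs at 57.5° + (180° − 72.2°) = 165° from the x-axis; with |LR| = 42.4, R = L + 42.4·(cos 165°, sin 165°) = (-14.1, 53.0). LR ⟂ RT; with |RT| = 15.5 on the left of LR, T = R + 15.5·(-0.254, -0.967) = (-18.0, 38.0). Then cos ∠RTL = TR·TL / (|TR||TL|), giving 69.9°.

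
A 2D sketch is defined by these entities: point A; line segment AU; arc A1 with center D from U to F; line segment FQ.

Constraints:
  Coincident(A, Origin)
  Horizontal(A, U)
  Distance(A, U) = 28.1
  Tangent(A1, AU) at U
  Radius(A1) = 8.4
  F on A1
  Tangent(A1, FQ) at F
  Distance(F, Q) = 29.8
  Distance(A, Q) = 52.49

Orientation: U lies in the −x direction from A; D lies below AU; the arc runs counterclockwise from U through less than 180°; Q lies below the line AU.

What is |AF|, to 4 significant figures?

37.50

A is at the origin; A and U share the same y with |AU| = 28.1 and U on the −x side, so U = (-28.10, 0.000). Tangency of A1 to AU means the radius DU is perpendicular to AU, so D = U + (0, -8.4) = (-28.10, -8.400). Since DF ⟂ FQ (tangency), |DQ| = √(8.4² + 29.8²) = 30.96 regardless of where F sits on A1. So Q lies on both circle(A, 52.49) and circle(D, 30.96); the below-AU intersection is Q = (-35.80, -38.39). F is the foot of the tangent from Q: F = (-36.50, -8.597).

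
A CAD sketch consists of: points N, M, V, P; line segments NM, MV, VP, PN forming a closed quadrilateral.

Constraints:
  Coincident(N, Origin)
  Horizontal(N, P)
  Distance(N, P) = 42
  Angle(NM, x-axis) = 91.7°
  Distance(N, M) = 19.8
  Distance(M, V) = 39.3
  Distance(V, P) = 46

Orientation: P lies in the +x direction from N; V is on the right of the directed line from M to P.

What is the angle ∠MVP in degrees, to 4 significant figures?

66.27°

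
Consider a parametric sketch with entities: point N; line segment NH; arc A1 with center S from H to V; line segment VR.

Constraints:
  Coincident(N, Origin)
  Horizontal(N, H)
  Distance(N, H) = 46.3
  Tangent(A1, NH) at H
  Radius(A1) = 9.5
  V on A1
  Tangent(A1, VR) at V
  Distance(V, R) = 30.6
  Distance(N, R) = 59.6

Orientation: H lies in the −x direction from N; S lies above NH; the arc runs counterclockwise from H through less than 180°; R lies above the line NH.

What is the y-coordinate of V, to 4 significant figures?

11.34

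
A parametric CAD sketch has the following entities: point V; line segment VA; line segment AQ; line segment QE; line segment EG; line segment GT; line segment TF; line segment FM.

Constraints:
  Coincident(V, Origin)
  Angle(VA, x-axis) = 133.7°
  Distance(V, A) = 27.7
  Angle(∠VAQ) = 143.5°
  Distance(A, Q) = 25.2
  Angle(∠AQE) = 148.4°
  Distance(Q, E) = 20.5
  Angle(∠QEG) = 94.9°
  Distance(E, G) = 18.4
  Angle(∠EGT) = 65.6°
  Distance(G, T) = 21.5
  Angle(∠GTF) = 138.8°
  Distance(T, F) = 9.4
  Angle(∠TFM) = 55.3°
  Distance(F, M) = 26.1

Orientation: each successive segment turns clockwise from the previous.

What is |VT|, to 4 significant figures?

43.58

∠QEG = 94.9° gives EG at -19.50° from the x-axis; with |EG| = 18.4, G = (3.517, 57.55). ∠EGT = 65.6° gives GT at -133.9° from the x-axis; with |GT| = 21.5, T = (-11.39, 42.06). Then |VT| = |T − V| = 43.58.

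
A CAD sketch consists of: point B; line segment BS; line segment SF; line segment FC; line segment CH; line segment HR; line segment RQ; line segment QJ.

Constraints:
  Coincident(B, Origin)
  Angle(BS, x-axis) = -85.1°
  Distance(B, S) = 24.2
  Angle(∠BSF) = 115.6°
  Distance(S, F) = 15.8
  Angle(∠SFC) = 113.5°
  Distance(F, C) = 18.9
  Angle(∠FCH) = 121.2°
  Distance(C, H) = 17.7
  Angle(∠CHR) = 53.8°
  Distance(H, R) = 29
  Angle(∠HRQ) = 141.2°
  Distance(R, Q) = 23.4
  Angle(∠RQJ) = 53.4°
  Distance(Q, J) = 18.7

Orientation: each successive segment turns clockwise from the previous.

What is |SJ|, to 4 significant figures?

22.33

B is at the origin; BS runs at -85.1° with length 24.2, so S = (2.067, -24.11). ∠BSF = 115.6° gives SF at -149.5° from the x-axis; with |SF| = 15.8, F = (-11.55, -32.13). ∠SFC = 113.5° gives FC at 144.0° from the x-axis; with |FC| = 18.9, C = (-26.84, -21.02). ∠FCH = 121.2° gives CH at 85.20° from the x-axis; with |CH| = 17.7, H = (-25.36, -3.384). ∠CHR = 53.8° gives HR at -41.00° from the x-axis; with |HR| = 29.0, R = (-3.469, -22.41). ∠HRQ = 141.2° gives RQ at -79.80° from the x-axis; with |RQ| = 23.4, Q = (0.6744, -45.44). ∠RQJ = 53.4° gives QJ at 153.6° from the x-axis; with |QJ| = 18.7, J = (-16.08, -37.12). Then |SJ| = |J − S| = 22.33.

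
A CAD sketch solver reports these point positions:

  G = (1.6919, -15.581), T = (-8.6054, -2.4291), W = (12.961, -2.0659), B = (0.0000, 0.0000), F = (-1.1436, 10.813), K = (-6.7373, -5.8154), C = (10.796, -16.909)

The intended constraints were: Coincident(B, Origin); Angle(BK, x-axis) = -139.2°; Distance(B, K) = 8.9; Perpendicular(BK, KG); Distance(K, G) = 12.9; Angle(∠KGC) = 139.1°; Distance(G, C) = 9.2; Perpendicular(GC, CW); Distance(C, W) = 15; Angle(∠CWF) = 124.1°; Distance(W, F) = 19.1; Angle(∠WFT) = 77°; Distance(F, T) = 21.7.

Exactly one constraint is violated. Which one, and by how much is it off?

Distance(F, T) = 21.7 — off by 6.50.

B = (0.00, 0.00) ✓; BK at -139.2° ✓; |BK| = 8.900 ✓; ∠(BK, KG) = 90.00° ✓; |KG| = 12.90 ✓; ∠KGC = 139.1° ✓; |GC| = 9.200 ✓; ∠(GC, CW) = 90.00° ✓; |CW| = 15.00 ✓; ∠CWF = 124.1° ✓; |WF| = 19.10 ✓; ∠WFT = 77.00° ✓; |FT| = 15.20 ✗.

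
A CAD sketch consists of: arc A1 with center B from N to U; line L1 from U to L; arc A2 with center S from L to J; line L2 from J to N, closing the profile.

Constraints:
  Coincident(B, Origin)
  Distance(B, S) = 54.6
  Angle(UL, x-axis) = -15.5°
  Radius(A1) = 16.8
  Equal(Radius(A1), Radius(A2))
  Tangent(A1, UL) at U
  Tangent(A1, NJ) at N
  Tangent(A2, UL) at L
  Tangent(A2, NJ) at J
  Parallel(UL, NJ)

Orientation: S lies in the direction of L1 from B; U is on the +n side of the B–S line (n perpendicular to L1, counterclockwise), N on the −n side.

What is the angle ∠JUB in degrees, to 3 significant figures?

58.4°

Tangency of A1 to both parallel lines with radius 16.8 puts U and N at B ± 16.8·n: U = (4.49, 16.2), N = (-4.49, -16.2). Equal radii place L and J the same way about S: L = S + 16.8·n = (57.1, 1.60), J = S − 16.8·n = (48.1, -30.8). Then cos ∠JUB = UJ·UB / (|UJ||UB|), giving 58.4°.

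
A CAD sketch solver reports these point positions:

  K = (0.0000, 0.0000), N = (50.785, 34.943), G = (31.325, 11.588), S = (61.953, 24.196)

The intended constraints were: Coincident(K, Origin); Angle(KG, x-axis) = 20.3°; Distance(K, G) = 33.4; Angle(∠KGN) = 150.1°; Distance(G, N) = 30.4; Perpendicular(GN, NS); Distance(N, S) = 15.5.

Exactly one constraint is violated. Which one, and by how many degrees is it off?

Perpendicular(GN, NS) — off by 4.10°.

K = (0.00, 0.00) ✓; KG at 20.30° ✓; |KG| = 33.40 ✓; ∠KGN = 150.1° ✓; |GN| = 30.40 ✓; ∠(GN, NS) = 94.10° ✗; |NS| = 15.50 ✓.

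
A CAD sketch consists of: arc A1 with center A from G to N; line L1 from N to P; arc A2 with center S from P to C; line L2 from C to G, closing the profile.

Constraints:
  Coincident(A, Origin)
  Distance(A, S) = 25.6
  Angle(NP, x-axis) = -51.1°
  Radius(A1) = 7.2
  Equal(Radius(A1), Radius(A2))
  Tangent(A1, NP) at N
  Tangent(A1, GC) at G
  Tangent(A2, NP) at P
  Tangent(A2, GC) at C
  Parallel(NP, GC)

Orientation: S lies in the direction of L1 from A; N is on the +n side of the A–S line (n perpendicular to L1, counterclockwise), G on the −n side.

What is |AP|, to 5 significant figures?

26.593

The slot axis is L1's direction at -51.1°, so u = (cos -51.1°, sin -51.1°) = (0.62796, -0.77824) and n = (−sin -51.1°, cos -51.1°) = (0.77824, 0.62796). A is at the origin and S lies 25.6 along u from A, so S = 25.6·u = (16.076, -19.923). Tangency of A1 to both parallel lines with radius 7.2 puts N and G at A ± 7.2·n: N = (5.6034, 4.5213), G = (-5.6034, -4.5213). Equal radii place P and C the same way about S: P = S + 7.2·n = (21.679, -15.402), C = S − 7.2·n = (10.473, -24.444). Then |AP| = |P − A| = 26.593.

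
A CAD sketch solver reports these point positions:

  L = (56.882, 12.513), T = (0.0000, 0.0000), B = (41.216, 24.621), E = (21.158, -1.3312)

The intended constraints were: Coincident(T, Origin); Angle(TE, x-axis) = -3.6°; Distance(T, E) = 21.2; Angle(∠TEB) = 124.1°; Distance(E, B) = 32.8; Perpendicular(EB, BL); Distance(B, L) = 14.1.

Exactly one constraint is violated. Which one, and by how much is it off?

Distance(B, L) = 14.1 — off by 5.70.

T = (0.00, 0.00) ✓; TE at -3.600° ✓; |TE| = 21.20 ✓; ∠TEB = 124.1° ✓; |EB| = 32.80 ✓; ∠(EB, BL) = 90.00° ✓; |BL| = 19.80 ✗.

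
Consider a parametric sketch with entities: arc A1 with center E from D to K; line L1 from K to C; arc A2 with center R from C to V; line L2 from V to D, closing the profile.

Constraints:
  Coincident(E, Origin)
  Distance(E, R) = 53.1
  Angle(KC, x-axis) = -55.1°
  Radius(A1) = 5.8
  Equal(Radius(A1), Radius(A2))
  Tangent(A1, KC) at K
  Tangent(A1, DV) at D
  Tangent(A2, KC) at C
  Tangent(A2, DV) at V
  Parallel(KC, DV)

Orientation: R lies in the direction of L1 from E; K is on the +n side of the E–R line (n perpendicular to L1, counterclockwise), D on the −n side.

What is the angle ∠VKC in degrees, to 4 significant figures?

12.32°

Tangency of A1 to both parallel lines with radius 5.8 puts K and D at E ± 5.8·n: K = (4.757, 3.318), D = (-4.757, -3.318). Equal radii place C and V the same way about R: C = R + 5.8·n = (35.14, -40.23), V = R − 5.8·n = (25.62, -46.87). Then cos ∠VKC = KV·KC / (|KV||KC|), giving 12.32°.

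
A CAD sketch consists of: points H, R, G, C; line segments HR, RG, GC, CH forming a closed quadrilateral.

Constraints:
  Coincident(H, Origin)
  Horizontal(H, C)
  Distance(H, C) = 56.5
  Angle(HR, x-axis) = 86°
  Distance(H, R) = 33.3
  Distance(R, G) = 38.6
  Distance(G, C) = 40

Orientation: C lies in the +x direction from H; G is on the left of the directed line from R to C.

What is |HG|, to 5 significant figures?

54.895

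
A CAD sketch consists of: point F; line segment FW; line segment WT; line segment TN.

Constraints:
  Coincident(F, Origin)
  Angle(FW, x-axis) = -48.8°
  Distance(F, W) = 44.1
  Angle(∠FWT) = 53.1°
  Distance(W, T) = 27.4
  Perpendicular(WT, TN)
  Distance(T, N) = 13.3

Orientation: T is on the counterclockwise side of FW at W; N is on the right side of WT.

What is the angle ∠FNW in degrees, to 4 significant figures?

63.02°

∠FWT = 53.1°, so WT runs at -48.8° + (180° − 53.1°) = 78.10° from the x-axis; with |WT| = 27.4, T = W + 27.4·(cos 78.10°, sin 78.10°) = (34.70, -6.370). WT ⟂ TN; with |TN| = 13.3 on the right of WT, N = T + 13.3·(0.9785, -0.2062) = (47.71, -9.113). Then cos ∠FNW = NF·NW / (|NF||NW|), giving 63.02°.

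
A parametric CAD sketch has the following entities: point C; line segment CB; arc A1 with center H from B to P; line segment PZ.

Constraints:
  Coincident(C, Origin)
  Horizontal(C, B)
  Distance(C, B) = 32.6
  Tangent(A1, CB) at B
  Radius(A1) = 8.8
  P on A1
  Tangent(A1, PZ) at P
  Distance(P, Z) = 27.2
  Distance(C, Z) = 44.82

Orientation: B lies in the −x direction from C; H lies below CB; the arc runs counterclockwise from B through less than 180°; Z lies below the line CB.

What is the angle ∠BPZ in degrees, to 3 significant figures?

119°

Checks: |HP| = 8.800 ✓; ∠(HP, PZ) = 90.00° ✓; |PZ| = 27.20 ✓; |CZ| = 44.82 ✓.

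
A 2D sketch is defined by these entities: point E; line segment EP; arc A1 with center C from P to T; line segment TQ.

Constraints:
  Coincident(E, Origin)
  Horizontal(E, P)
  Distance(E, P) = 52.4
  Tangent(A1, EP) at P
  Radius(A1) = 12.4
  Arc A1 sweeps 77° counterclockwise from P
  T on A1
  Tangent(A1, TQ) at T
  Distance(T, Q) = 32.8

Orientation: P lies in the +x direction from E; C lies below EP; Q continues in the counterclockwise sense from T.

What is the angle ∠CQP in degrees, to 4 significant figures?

8.623°

E is at the origin; EP is horizontal with |EP| = 52.4 and P on the +x side, so P = (52.40, 0.000). The tangent condition forces CP to be normal to EP, so C = P + (0, -12.4) = (52.40, -12.40). On A1, P sits at bearing 90° from C; a 77° counterclockwise sweep puts T at bearing 167°, so T = C + 12.4·(cos 167°, sin 167°) = (40.32, -9.611). Tangency of A1 to TQ means the radius CT is perpendicular to TQ, so TQ runs along (−sin 167°, cos 167°); with |TQ| = 32.8, Q = (32.94, -41.57). Then cos ∠CQP = QC·QP / (|QC||QP|), giving 8.623°.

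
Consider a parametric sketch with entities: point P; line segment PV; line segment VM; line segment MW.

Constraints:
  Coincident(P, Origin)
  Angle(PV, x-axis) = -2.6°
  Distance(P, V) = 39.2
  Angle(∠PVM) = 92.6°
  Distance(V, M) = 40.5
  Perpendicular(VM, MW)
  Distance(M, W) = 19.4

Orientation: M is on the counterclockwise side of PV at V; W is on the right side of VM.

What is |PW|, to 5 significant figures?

72.227

∠PVM = 92.6°, so VM runs at -2.6° + (180° − 92.6°) = 84.800° from the x-axis; with |VM| = 40.5, M = V + 40.5·(cos 84.800°, sin 84.800°) = (42.830, 38.555). VM ⟂ MW; with |MW| = 19.4 on the right of VM, W = M + 19.4·(0.99588, -0.090633) = (62.150, 36.797). Then |PW| = |W − P| = 72.227.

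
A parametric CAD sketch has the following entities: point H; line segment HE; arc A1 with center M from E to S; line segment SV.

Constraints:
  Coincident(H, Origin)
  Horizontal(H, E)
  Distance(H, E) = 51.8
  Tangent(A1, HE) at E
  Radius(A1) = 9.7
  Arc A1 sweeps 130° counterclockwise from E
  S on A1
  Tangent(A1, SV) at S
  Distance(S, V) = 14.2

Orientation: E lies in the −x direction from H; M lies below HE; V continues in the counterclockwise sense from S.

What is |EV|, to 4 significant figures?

26.87

H is at the origin; H and E share the same y with |HE| = 51.8 and E on the −x side, so E = (-51.80, 0.000). A1 meets HE tangentially, so ME is at right angles to HE, so M = E + (0, -9.7) = (-51.80, -9.700). On A1, E sits at bearing 90° from M; a 130° counterclockwise sweep puts S at bearing 220°, so S = M + 9.7·(cos 220°, sin 220°) = (-59.23, -15.94). A1 meets SV tangentially, so MS is at right angles to SV, so SV runs along (−sin 220°, cos 220°); with |SV| = 14.2, V = (-50.10, -26.81). Then |EV| = |V − E| = 26.87.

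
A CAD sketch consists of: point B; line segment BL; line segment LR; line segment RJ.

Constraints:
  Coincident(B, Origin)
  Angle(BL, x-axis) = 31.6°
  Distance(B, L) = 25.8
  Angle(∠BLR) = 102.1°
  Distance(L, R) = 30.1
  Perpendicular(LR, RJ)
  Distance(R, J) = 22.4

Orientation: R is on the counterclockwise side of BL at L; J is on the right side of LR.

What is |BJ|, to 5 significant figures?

59.407

∠BLR = 102.1°, so LR runs at 31.6° + (180° − 102.1°) = 109.50° from the x-axis; with |LR| = 30.1, R = L + 30.1·(cos 109.50°, sin 109.50°) = (11.927, 41.892). The perpendicularity gives RJ at right angles to LR; with |RJ| = 22.4 on the right of LR, J = R + 22.4·(0.94264, 0.33381) = (33.042, 49.370). Then |BJ| = |J − B| = 59.407.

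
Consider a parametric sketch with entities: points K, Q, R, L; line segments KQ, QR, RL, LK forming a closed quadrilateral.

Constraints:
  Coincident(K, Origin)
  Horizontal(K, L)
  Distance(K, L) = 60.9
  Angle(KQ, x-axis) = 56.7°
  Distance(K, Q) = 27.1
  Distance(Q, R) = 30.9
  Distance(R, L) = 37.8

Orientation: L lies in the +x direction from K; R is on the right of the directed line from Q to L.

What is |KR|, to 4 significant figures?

24.74

Checks: |QR| = 30.90 ✓; |RL| = 37.80 ✓.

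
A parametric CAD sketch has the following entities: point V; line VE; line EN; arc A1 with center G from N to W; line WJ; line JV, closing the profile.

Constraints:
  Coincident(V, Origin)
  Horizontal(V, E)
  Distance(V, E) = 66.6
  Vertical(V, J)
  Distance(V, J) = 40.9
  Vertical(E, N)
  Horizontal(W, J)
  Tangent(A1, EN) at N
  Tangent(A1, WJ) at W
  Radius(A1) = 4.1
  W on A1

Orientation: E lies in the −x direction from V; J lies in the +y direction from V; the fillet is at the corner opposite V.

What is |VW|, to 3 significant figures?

74.7

V is at the origin; V and E share the same y with |VE| = 66.6 and E on the −x side, so E = (-66.6, 0.00). V and J share the same x with |VJ| = 40.9 and J on the +y side, so J = (0.00, 40.9). The virtual corner opposite V is at (-66.6, 40.9). The tangent condition forces GN to be normal to EN and tangency of A1 to WJ means the radius GW is perpendicular to WJ, with radius 4.1, so the center G sits 4.1 in from both sides at G = (-62.5, 36.8). That places the tangent points at N = (-66.6, 36.8) on EN and W = (-62.5, 40.9) on WJ. Then |VW| = |W − V| = 74.7.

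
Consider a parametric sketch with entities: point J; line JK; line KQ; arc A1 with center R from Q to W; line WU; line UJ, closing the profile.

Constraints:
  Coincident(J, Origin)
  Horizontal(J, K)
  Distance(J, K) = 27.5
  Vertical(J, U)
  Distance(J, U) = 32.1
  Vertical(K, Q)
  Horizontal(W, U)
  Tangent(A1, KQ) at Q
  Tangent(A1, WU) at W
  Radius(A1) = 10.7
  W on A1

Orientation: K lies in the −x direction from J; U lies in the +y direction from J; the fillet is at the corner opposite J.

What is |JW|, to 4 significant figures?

36.23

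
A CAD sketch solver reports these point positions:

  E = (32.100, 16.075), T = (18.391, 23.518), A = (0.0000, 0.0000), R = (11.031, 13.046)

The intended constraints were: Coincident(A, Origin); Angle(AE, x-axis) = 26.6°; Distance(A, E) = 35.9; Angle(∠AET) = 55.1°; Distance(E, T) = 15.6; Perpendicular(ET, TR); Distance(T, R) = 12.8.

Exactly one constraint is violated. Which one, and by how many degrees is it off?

Perpendicular(ET, TR) — off by 6.60°.

A = (0.00, 0.00) ✓; AE at 26.60° ✓; |AE| = 35.90 ✓; ∠AET = 55.10° ✓; |ET| = 15.60 ✓; ∠(ET, TR) = 83.40° ✗; |TR| = 12.80 ✓.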